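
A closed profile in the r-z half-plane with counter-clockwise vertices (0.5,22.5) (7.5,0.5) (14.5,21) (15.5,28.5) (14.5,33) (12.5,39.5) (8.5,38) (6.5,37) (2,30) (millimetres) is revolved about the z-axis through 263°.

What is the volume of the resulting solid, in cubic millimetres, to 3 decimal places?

Profile (r,z), 9 vertices: (0.5,22.5) (7.5,0.5) (14.5,21) (15.5,28.5) (14.5,33) (12.5,39.5) (8.5,38) (6.5,37) (2,30)
edge 0: (0.5,22.5)→(7.5,0.5)  cross = 0.5·0.5 − 7.5·22.5 = -168.5000; (r_i+r_j)·cross = 8·-168.5000 = -1348.0000
edge 1: (7.5,0.5)→(14.5,21)  cross = 7.5·21 − 14.5·0.5 = 150.2500; (r_i+r_j)·cross = 22·150.2500 = 3305.5000
edge 2: (14.5,21)→(15.5,28.5)  cross = 14.5·28.5 − 15.5·21 = 87.7500; (r_i+r_j)·cross = 30·87.7500 = 2632.5000
edge 3: (15.5,28.5)→(14.5,33)  cross = 15.5·33 − 14.5·28.5 = 98.2500; (r_i+r_j)·cross = 30·98.2500 = 2947.5000
edge 4: (14.5,33)→(12.5,39.5)  cross = 14.5·39.5 − 12.5·33 = 160.2500; (r_i+r_j)·cross = 27·160.2500 = 4326.7500
edge 5: (12.5,39.5)→(8.5,38)  cross = 12.5·38 − 8.5·39.5 = 139.2500; (r_i+r_j)·cross = 21·139.2500 = 2924.2500
edge 6: (8.5,38)→(6.5,37)  cross = 8.5·37 − 6.5·38 = 67.5000; (r_i+r_j)·cross = 15·67.5000 = 1012.5000
edge 7: (6.5,37)→(2,30)  cross = 6.5·30 − 2·37 = 121.0000; (r_i+r_j)·cross = 8.5·121.0000 = 1028.5000
edge 8: (2,30)→(0.5,22.5)  cross = 2·22.5 − 0.5·30 = 30.0000; (r_i+r_j)·cross = 2.5·30.0000 = 75.0000
Σcross = 685.7500 → A = |Σcross|/2 = 342.8750 mm²
Σ(r_i+r_j)·cross = 16904.5000 → first moment M = |Σ|/6 = 2817.4167
R_c = M/A = 2817.4167/342.8750 = 8.2170 mm
θ = 263° = 4.590216 rad
V = θ·R_c·A = 4.590216·8.2170·342.8750 = 12932.551 mm³

Volume = 12932.551 mm³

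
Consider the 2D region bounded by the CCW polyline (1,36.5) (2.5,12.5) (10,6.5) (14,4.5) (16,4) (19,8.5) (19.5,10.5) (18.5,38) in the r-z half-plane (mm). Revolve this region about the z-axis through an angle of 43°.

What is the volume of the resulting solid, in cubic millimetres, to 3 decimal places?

Volume = 4175.641 mm³

Profile (r,z), 8 vertices: (1,36.5) (2.5,12.5) (10,6.5) (14,4.5) (16,4) (19,8.5) (19.5,10.5) (18.5,38)
edge 0: (1,36.5)→(2.5,12.5)  cross = 1·12.5 − 2.5·36.5 = -78.7500; (r_i+r_j)·cross = 3.5·-78.7500 = -275.6250
edge 1: (2.5,12.5)→(10,6.5)  cross = 2.5·6.5 − 10·12.5 = -108.7500; (r_i+r_j)·cross = 12.5·-108.7500 = -1359.3750
edge 2: (10,6.5)→(14,4.5)  cross = 10·4.5 − 14·6.5 = -46.0000; (r_i+r_j)·cross = 24·-46.0000 = -1104.0000
edge 3: (14,4.5)→(16,4)  cross = 14·4 − 16·4.5 = -16.0000; (r_i+r_j)·cross = 30·-16.0000 = -480.0000
edge 4: (16,4)→(19,8.5)  cross = 16·8.5 − 19·4 = 60.0000; (r_i+r_j)·cross = 35·60.0000 = 2100.0000
edge 5: (19,8.5)→(19.5,10.5)  cross = 19·10.5 − 19.5·8.5 = 33.7500; (r_i+r_j)·cross = 38.5·33.7500 = 1299.3750
edge 6: (19.5,10.5)→(18.5,38)  cross = 19.5·38 − 18.5·10.5 = 546.7500; (r_i+r_j)·cross = 38·546.7500 = 20776.5000
edge 7: (18.5,38)→(1,36.5)  cross = 18.5·36.5 − 1·38 = 637.2500; (r_i+r_j)·cross = 19.5·637.2500 = 12426.3750
Σcross = 1028.2500 → A = |Σcross|/2 = 514.1250 mm²
Σ(r_i+r_j)·cross = 33383.2500 → first moment M = |Σ|/6 = 5563.8750
R_c = M/A = 5563.8750/514.1250 = 10.8220 mm
θ = 43° = 0.750492 rad
V = θ·R_c·A = 0.750492·10.8220·514.1250 = 4175.641 mm³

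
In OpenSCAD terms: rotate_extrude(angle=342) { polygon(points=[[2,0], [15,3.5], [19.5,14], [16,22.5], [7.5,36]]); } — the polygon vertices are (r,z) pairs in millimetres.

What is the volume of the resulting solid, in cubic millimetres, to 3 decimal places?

Volume = 21408.285 mm³

Profile (r,z), 5 vertices: (2,0) (15,3.5) (19.5,14) (16,22.5) (7.5,36)
edge 0: (2,0)→(15,3.5)  cross = 2·3.5 − 15·0 = 7.0000; (r_i+r_j)·cross = 17·7.0000 = 119.0000
edge 1: (15,3.5)→(19.5,14)  cross = 15·14 − 19.5·3.5 = 141.7500; (r_i+r_j)·cross = 34.5·141.7500 = 4890.3750
edge 2: (19.5,14)→(16,22.5)  cross = 19.5·22.5 − 16·14 = 214.7500; (r_i+r_j)·cross = 35.5·214.7500 = 7623.6250
edge 3: (16,22.5)→(7.5,36)  cross = 16·36 − 7.5·22.5 = 407.2500; (r_i+r_j)·cross = 23.5·407.2500 = 9570.3750
edge 4: (7.5,36)→(2,0)  cross = 7.5·0 − 2·36 = -72.0000; (r_i+r_j)·cross = 9.5·-72.0000 = -684.0000
Σcross = 698.7500 → A = |Σcross|/2 = 349.3750 mm²
Σ(r_i+r_j)·cross = 21519.3750 → first moment M = |Σ|/6 = 3586.5625
R_c = M/A = 3586.5625/349.3750 = 10.2657 mm
θ = 342° = 5.969026 rad
V = θ·R_c·A = 5.969026·10.2657·349.3750 = 21408.285 mm³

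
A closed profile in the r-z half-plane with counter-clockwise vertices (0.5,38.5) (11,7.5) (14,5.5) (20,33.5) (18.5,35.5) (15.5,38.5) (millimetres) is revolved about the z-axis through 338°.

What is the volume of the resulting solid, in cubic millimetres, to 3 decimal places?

Profile (r,z), 6 vertices: (0.5,38.5) (11,7.5) (14,5.5) (20,33.5) (18.5,35.5) (15.5,38.5)
edge 0: (0.5,38.5)→(11,7.5)  cross = 0.5·7.5 − 11·38.5 = -419.7500; (r_i+r_j)·cross = 11.5·-419.7500 = -4827.1250
edge 1: (11,7.5)→(14,5.5)  cross = 11·5.5 − 14·7.5 = -44.5000; (r_i+r_j)·cross = 25·-44.5000 = -1112.5000
edge 2: (14,5.5)→(20,33.5)  cross = 14·33.5 − 20·5.5 = 359.0000; (r_i+r_j)·cross = 34·359.0000 = 12206.0000
edge 3: (20,33.5)→(18.5,35.5)  cross = 20·35.5 − 18.5·33.5 = 90.2500; (r_i+r_j)·cross = 38.5·90.2500 = 3474.6250
edge 4: (18.5,35.5)→(15.5,38.5)  cross = 18.5·38.5 − 15.5·35.5 = 162.0000; (r_i+r_j)·cross = 34·162.0000 = 5508.0000
edge 5: (15.5,38.5)→(0.5,38.5)  cross = 15.5·38.5 − 0.5·38.5 = 577.5000; (r_i+r_j)·cross = 16·577.5000 = 9240.0000
Σcross = 724.5000 → A = |Σcross|/2 = 362.2500 mm²
Σ(r_i+r_j)·cross = 24489.0000 → first moment M = |Σ|/6 = 4081.5000
R_c = M/A = 4081.5000/362.2500 = 11.2671 mm
θ = 338° = 5.899213 rad
V = θ·R_c·A = 5.899213·11.2671·362.2500 = 24077.637 mm³

Volume = 24077.637 mm³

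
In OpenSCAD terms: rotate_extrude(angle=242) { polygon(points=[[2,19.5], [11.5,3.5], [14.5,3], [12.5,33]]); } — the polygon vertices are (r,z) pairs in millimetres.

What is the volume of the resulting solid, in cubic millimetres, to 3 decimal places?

Volume = 7834.254 mm³

Profile (r,z), 4 vertices: (2,19.5) (11.5,3.5) (14.5,3) (12.5,33)
edge 0: (2,19.5)→(11.5,3.5)  cross = 2·3.5 − 11.5·19.5 = -217.2500; (r_i+r_j)·cross = 13.5·-217.2500 = -2932.8750
edge 1: (11.5,3.5)→(14.5,3)  cross = 11.5·3 − 14.5·3.5 = -16.2500; (r_i+r_j)·cross = 26·-16.2500 = -422.5000
edge 2: (14.5,3)→(12.5,33)  cross = 14.5·33 − 12.5·3 = 441.0000; (r_i+r_j)·cross = 27·441.0000 = 11907.0000
edge 3: (12.5,33)→(2,19.5)  cross = 12.5·19.5 − 2·33 = 177.7500; (r_i+r_j)·cross = 14.5·177.7500 = 2577.3750
Σcross = 385.2500 → A = |Σcross|/2 = 192.6250 mm²
Σ(r_i+r_j)·cross = 11129.0000 → first moment M = |Σ|/6 = 1854.8333
R_c = M/A = 1854.8333/192.6250 = 9.6292 mm
θ = 242° = 4.223697 rad
V = θ·R_c·A = 4.223697·9.6292·192.6250 = 7834.254 mm³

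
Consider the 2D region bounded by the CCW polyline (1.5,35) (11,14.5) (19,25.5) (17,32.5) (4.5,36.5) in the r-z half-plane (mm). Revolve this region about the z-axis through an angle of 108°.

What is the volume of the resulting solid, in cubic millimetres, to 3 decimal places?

Volume = 4098.600 mm³

Profile (r,z), 5 vertices: (1.5,35) (11,14.5) (19,25.5) (17,32.5) (4.5,36.5)
edge 0: (1.5,35)→(11,14.5)  cross = 1.5·14.5 − 11·35 = -363.2500; (r_i+r_j)·cross = 12.5·-363.2500 = -4540.6250
edge 1: (11,14.5)→(19,25.5)  cross = 11·25.5 − 19·14.5 = 5.0000; (r_i+r_j)·cross = 30·5.0000 = 150.0000
edge 2: (19,25.5)→(17,32.5)  cross = 19·32.5 − 17·25.5 = 184.0000; (r_i+r_j)·cross = 36·184.0000 = 6624.0000
edge 3: (17,32.5)→(4.5,36.5)  cross = 17·36.5 − 4.5·32.5 = 474.2500; (r_i+r_j)·cross = 21.5·474.2500 = 10196.3750
edge 4: (4.5,36.5)→(1.5,35)  cross = 4.5·35 − 1.5·36.5 = 102.7500; (r_i+r_j)·cross = 6·102.7500 = 616.5000
Σcross = 402.7500 → A = |Σcross|/2 = 201.3750 mm²
Σ(r_i+r_j)·cross = 13046.2500 → first moment M = |Σ|/6 = 2174.3750
R_c = M/A = 2174.3750/201.3750 = 10.7976 mm
θ = 108° = 1.884956 rad
V = θ·R_c·A = 1.884956·10.7976·201.3750 = 4098.600 mm³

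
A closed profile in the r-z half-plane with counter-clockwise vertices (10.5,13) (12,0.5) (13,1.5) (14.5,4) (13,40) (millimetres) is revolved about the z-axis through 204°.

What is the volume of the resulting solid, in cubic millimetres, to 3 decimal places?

Profile (r,z), 5 vertices: (10.5,13) (12,0.5) (13,1.5) (14.5,4) (13,40)
edge 0: (10.5,13)→(12,0.5)  cross = 10.5·0.5 − 12·13 = -150.7500; (r_i+r_j)·cross = 22.5·-150.7500 = -3391.8750
edge 1: (12,0.5)→(13,1.5)  cross = 12·1.5 − 13·0.5 = 11.5000; (r_i+r_j)·cross = 25·11.5000 = 287.5000
edge 2: (13,1.5)→(14.5,4)  cross = 13·4 − 14.5·1.5 = 30.2500; (r_i+r_j)·cross = 27.5·30.2500 = 831.8750
edge 3: (14.5,4)→(13,40)  cross = 14.5·40 − 13·4 = 528.0000; (r_i+r_j)·cross = 27.5·528.0000 = 14520.0000
edge 4: (13,40)→(10.5,13)  cross = 13·13 − 10.5·40 = -251.0000; (r_i+r_j)·cross = 23.5·-251.0000 = -5898.5000
Σcross = 168.0000 → A = |Σcross|/2 = 84.0000 mm²
Σ(r_i+r_j)·cross = 6349.0000 → first moment M = |Σ|/6 = 1058.1667
R_c = M/A = 1058.1667/84.0000 = 12.5972 mm
θ = 204° = 3.560472 rad
V = θ·R_c·A = 3.560472·12.5972·84.0000 = 3767.572 mm³

Volume = 3767.572 mm³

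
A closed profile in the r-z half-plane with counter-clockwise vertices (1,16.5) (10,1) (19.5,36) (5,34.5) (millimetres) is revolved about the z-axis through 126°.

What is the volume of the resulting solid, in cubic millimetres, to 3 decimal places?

Profile (r,z), 4 vertices: (1,16.5) (10,1) (19.5,36) (5,34.5)
edge 0: (1,16.5)→(10,1)  cross = 1·1 − 10·16.5 = -164.0000; (r_i+r_j)·cross = 11·-164.0000 = -1804.0000
edge 1: (10,1)→(19.5,36)  cross = 10·36 − 19.5·1 = 340.5000; (r_i+r_j)·cross = 29.5·340.5000 = 10044.7500
edge 2: (19.5,36)→(5,34.5)  cross = 19.5·34.5 − 5·36 = 492.7500; (r_i+r_j)·cross = 24.5·492.7500 = 12072.3750
edge 3: (5,34.5)→(1,16.5)  cross = 5·16.5 − 1·34.5 = 48.0000; (r_i+r_j)·cross = 6·48.0000 = 288.0000
Σcross = 717.2500 → A = |Σcross|/2 = 358.6250 mm²
Σ(r_i+r_j)·cross = 20601.1250 → first moment M = |Σ|/6 = 3433.5208
R_c = M/A = 3433.5208/358.6250 = 9.5741 mm
θ = 126° = 2.199115 rad
V = θ·R_c·A = 2.199115·9.5741·358.6250 = 7550.707 mm³

Volume = 7550.707 mm³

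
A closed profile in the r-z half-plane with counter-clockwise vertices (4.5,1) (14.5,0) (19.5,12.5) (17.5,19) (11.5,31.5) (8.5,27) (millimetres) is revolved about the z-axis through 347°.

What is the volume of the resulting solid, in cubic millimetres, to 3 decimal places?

Volume = 20730.185 mm³

Profile (r,z), 6 vertices: (4.5,1) (14.5,0) (19.5,12.5) (17.5,19) (11.5,31.5) (8.5,27)
edge 0: (4.5,1)→(14.5,0)  cross = 4.5·0 − 14.5·1 = -14.5000; (r_i+r_j)·cross = 19·-14.5000 = -275.5000
edge 1: (14.5,0)→(19.5,12.5)  cross = 14.5·12.5 − 19.5·0 = 181.2500; (r_i+r_j)·cross = 34·181.2500 = 6162.5000
edge 2: (19.5,12.5)→(17.5,19)  cross = 19.5·19 − 17.5·12.5 = 151.7500; (r_i+r_j)·cross = 37·151.7500 = 5614.7500
edge 3: (17.5,19)→(11.5,31.5)  cross = 17.5·31.5 − 11.5·19 = 332.7500; (r_i+r_j)·cross = 29·332.7500 = 9649.7500
edge 4: (11.5,31.5)→(8.5,27)  cross = 11.5·27 − 8.5·31.5 = 42.7500; (r_i+r_j)·cross = 20·42.7500 = 855.0000
edge 5: (8.5,27)→(4.5,1)  cross = 8.5·1 − 4.5·27 = -113.0000; (r_i+r_j)·cross = 13·-113.0000 = -1469.0000
Σcross = 581.0000 → A = |Σcross|/2 = 290.5000 mm²
Σ(r_i+r_j)·cross = 20537.5000 → first moment M = |Σ|/6 = 3422.9167
R_c = M/A = 3422.9167/290.5000 = 11.7828 mm
θ = 347° = 6.056293 rad
V = θ·R_c·A = 6.056293·11.7828·290.5000 = 20730.185 mm³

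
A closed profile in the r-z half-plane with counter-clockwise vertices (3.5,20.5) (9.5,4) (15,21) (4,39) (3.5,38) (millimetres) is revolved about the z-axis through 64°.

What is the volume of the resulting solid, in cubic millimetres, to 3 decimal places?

Volume = 1912.788 mm³

Profile (r,z), 5 vertices: (3.5,20.5) (9.5,4) (15,21) (4,39) (3.5,38)
edge 0: (3.5,20.5)→(9.5,4)  cross = 3.5·4 − 9.5·20.5 = -180.7500; (r_i+r_j)·cross = 13·-180.7500 = -2349.7500
edge 1: (9.5,4)→(15,21)  cross = 9.5·21 − 15·4 = 139.5000; (r_i+r_j)·cross = 24.5·139.5000 = 3417.7500
edge 2: (15,21)→(4,39)  cross = 15·39 − 4·21 = 501.0000; (r_i+r_j)·cross = 19·501.0000 = 9519.0000
edge 3: (4,39)→(3.5,38)  cross = 4·38 − 3.5·39 = 15.5000; (r_i+r_j)·cross = 7.5·15.5000 = 116.2500
edge 4: (3.5,38)→(3.5,20.5)  cross = 3.5·20.5 − 3.5·38 = -61.2500; (r_i+r_j)·cross = 7·-61.2500 = -428.7500
Σcross = 414.0000 → A = |Σcross|/2 = 207.0000 mm²
Σ(r_i+r_j)·cross = 10274.5000 → first moment M = |Σ|/6 = 1712.4167
R_c = M/A = 1712.4167/207.0000 = 8.2725 mm
θ = 64° = 1.117011 rad
V = θ·R_c·A = 1.117011·8.2725·207.0000 = 1912.788 mm³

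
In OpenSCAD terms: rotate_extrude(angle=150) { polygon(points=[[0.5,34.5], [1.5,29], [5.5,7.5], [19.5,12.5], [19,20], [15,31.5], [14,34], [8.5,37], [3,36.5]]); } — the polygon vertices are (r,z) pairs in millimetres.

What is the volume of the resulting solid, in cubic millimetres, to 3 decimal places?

Volume = 9910.743 mm³

Profile (r,z), 9 vertices: (0.5,34.5) (1.5,29) (5.5,7.5) (19.5,12.5) (19,20) (15,31.5) (14,34) (8.5,37) (3,36.5)
edge 0: (0.5,34.5)→(1.5,29)  cross = 0.5·29 − 1.5·34.5 = -37.2500; (r_i+r_j)·cross = 2·-37.2500 = -74.5000
edge 1: (1.5,29)→(5.5,7.5)  cross = 1.5·7.5 − 5.5·29 = -148.2500; (r_i+r_j)·cross = 7·-148.2500 = -1037.7500
edge 2: (5.5,7.5)→(19.5,12.5)  cross = 5.5·12.5 − 19.5·7.5 = -77.5000; (r_i+r_j)·cross = 25·-77.5000 = -1937.5000
edge 3: (19.5,12.5)→(19,20)  cross = 19.5·20 − 19·12.5 = 152.5000; (r_i+r_j)·cross = 38.5·152.5000 = 5871.2500
edge 4: (19,20)→(15,31.5)  cross = 19·31.5 − 15·20 = 298.5000; (r_i+r_j)·cross = 34·298.5000 = 10149.0000
edge 5: (15,31.5)→(14,34)  cross = 15·34 − 14·31.5 = 69.0000; (r_i+r_j)·cross = 29·69.0000 = 2001.0000
edge 6: (14,34)→(8.5,37)  cross = 14·37 − 8.5·34 = 229.0000; (r_i+r_j)·cross = 22.5·229.0000 = 5152.5000
edge 7: (8.5,37)→(3,36.5)  cross = 8.5·36.5 − 3·37 = 199.2500; (r_i+r_j)·cross = 11.5·199.2500 = 2291.3750
edge 8: (3,36.5)→(0.5,34.5)  cross = 3·34.5 − 0.5·36.5 = 85.2500; (r_i+r_j)·cross = 3.5·85.2500 = 298.3750
Σcross = 770.5000 → A = |Σcross|/2 = 385.2500 mm²
Σ(r_i+r_j)·cross = 22713.7500 → first moment M = |Σ|/6 = 3785.6250
R_c = M/A = 3785.6250/385.2500 = 9.8264 mm
θ = 150° = 2.617994 rad
V = θ·R_c·A = 2.617994·9.8264·385.2500 = 9910.743 mm³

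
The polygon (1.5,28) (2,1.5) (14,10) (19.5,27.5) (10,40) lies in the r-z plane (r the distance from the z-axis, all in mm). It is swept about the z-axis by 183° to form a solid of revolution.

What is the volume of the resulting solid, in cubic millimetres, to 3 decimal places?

Volume = 12556.692 mm³

Profile (r,z), 5 vertices: (1.5,28) (2,1.5) (14,10) (19.5,27.5) (10,40)
edge 0: (1.5,28)→(2,1.5)  cross = 1.5·1.5 − 2·28 = -53.7500; (r_i+r_j)·cross = 3.5·-53.7500 = -188.1250
edge 1: (2,1.5)→(14,10)  cross = 2·10 − 14·1.5 = -1.0000; (r_i+r_j)·cross = 16·-1.0000 = -16.0000
edge 2: (14,10)→(19.5,27.5)  cross = 14·27.5 − 19.5·10 = 190.0000; (r_i+r_j)·cross = 33.5·190.0000 = 6365.0000
edge 3: (19.5,27.5)→(10,40)  cross = 19.5·40 − 10·27.5 = 505.0000; (r_i+r_j)·cross = 29.5·505.0000 = 14897.5000
edge 4: (10,40)→(1.5,28)  cross = 10·28 − 1.5·40 = 220.0000; (r_i+r_j)·cross = 11.5·220.0000 = 2530.0000
Σcross = 860.2500 → A = |Σcross|/2 = 430.1250 mm²
Σ(r_i+r_j)·cross = 23588.3750 → first moment M = |Σ|/6 = 3931.3958
R_c = M/A = 3931.3958/430.1250 = 9.1401 mm
θ = 183° = 3.193953 rad
V = θ·R_c·A = 3.193953·9.1401·430.1250 = 12556.692 mm³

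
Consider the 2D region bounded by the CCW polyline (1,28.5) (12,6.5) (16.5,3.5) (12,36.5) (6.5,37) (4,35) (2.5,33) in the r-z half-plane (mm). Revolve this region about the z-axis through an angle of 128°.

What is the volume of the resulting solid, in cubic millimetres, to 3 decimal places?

Volume = 5521.291 mm³

Profile (r,z), 7 vertices: (1,28.5) (12,6.5) (16.5,3.5) (12,36.5) (6.5,37) (4,35) (2.5,33)
edge 0: (1,28.5)→(12,6.5)  cross = 1·6.5 − 12·28.5 = -335.5000; (r_i+r_j)·cross = 13·-335.5000 = -4361.5000
edge 1: (12,6.5)→(16.5,3.5)  cross = 12·3.5 − 16.5·6.5 = -65.2500; (r_i+r_j)·cross = 28.5·-65.2500 = -1859.6250
edge 2: (16.5,3.5)→(12,36.5)  cross = 16.5·36.5 − 12·3.5 = 560.2500; (r_i+r_j)·cross = 28.5·560.2500 = 15967.1250
edge 3: (12,36.5)→(6.5,37)  cross = 12·37 − 6.5·36.5 = 206.7500; (r_i+r_j)·cross = 18.5·206.7500 = 3824.8750
edge 4: (6.5,37)→(4,35)  cross = 6.5·35 − 4·37 = 79.5000; (r_i+r_j)·cross = 10.5·79.5000 = 834.7500
edge 5: (4,35)→(2.5,33)  cross = 4·33 − 2.5·35 = 44.5000; (r_i+r_j)·cross = 6.5·44.5000 = 289.2500
edge 6: (2.5,33)→(1,28.5)  cross = 2.5·28.5 − 1·33 = 38.2500; (r_i+r_j)·cross = 3.5·38.2500 = 133.8750
Σcross = 528.5000 → A = |Σcross|/2 = 264.2500 mm²
Σ(r_i+r_j)·cross = 14828.7500 → first moment M = |Σ|/6 = 2471.4583
R_c = M/A = 2471.4583/264.2500 = 9.3527 mm
θ = 128° = 2.234021 rad
V = θ·R_c·A = 2.234021·9.3527·264.2500 = 5521.291 mm³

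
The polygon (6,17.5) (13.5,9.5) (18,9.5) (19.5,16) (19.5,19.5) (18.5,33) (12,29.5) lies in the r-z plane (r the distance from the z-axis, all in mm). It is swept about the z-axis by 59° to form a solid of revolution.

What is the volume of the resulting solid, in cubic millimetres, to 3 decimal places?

Volume = 3016.936 mm³

Profile (r,z), 7 vertices: (6,17.5) (13.5,9.5) (18,9.5) (19.5,16) (19.5,19.5) (18.5,33) (12,29.5)
edge 0: (6,17.5)→(13.5,9.5)  cross = 6·9.5 − 13.5·17.5 = -179.2500; (r_i+r_j)·cross = 19.5·-179.2500 = -3495.3750
edge 1: (13.5,9.5)→(18,9.5)  cross = 13.5·9.5 − 18·9.5 = -42.7500; (r_i+r_j)·cross = 31.5·-42.7500 = -1346.6250
edge 2: (18,9.5)→(19.5,16)  cross = 18·16 − 19.5·9.5 = 102.7500; (r_i+r_j)·cross = 37.5·102.7500 = 3853.1250
edge 3: (19.5,16)→(19.5,19.5)  cross = 19.5·19.5 − 19.5·16 = 68.2500; (r_i+r_j)·cross = 39·68.2500 = 2661.7500
edge 4: (19.5,19.5)→(18.5,33)  cross = 19.5·33 − 18.5·19.5 = 282.7500; (r_i+r_j)·cross = 38·282.7500 = 10744.5000
edge 5: (18.5,33)→(12,29.5)  cross = 18.5·29.5 − 12·33 = 149.7500; (r_i+r_j)·cross = 30.5·149.7500 = 4567.3750
edge 6: (12,29.5)→(6,17.5)  cross = 12·17.5 − 6·29.5 = 33.0000; (r_i+r_j)·cross = 18·33.0000 = 594.0000
Σcross = 414.5000 → A = |Σcross|/2 = 207.2500 mm²
Σ(r_i+r_j)·cross = 17578.7500 → first moment M = |Σ|/6 = 2929.7917
R_c = M/A = 2929.7917/207.2500 = 14.1365 mm
θ = 59° = 1.029744 rad
V = θ·R_c·A = 1.029744·14.1365·207.2500 = 3016.936 mm³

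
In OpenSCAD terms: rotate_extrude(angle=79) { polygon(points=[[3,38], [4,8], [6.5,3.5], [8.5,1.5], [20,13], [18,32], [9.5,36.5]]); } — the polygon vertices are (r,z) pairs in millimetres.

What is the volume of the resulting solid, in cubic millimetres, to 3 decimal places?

Profile (r,z), 7 vertices: (3,38) (4,8) (6.5,3.5) (8.5,1.5) (20,13) (18,32) (9.5,36.5)
edge 0: (3,38)→(4,8)  cross = 3·8 − 4·38 = -128.0000; (r_i+r_j)·cross = 7·-128.0000 = -896.0000
edge 1: (4,8)→(6.5,3.5)  cross = 4·3.5 − 6.5·8 = -38.0000; (r_i+r_j)·cross = 10.5·-38.0000 = -399.0000
edge 2: (6.5,3.5)→(8.5,1.5)  cross = 6.5·1.5 − 8.5·3.5 = -20.0000; (r_i+r_j)·cross = 15·-20.0000 = -300.0000
edge 3: (8.5,1.5)→(20,13)  cross = 8.5·13 − 20·1.5 = 80.5000; (r_i+r_j)·cross = 28.5·80.5000 = 2294.2500
edge 4: (20,13)→(18,32)  cross = 20·32 − 18·13 = 406.0000; (r_i+r_j)·cross = 38·406.0000 = 15428.0000
edge 5: (18,32)→(9.5,36.5)  cross = 18·36.5 − 9.5·32 = 353.0000; (r_i+r_j)·cross = 27.5·353.0000 = 9707.5000
edge 6: (9.5,36.5)→(3,38)  cross = 9.5·38 − 3·36.5 = 251.5000; (r_i+r_j)·cross = 12.5·251.5000 = 3143.7500
Σcross = 905.0000 → A = |Σcross|/2 = 452.5000 mm²
Σ(r_i+r_j)·cross = 28978.5000 → first moment M = |Σ|/6 = 4829.7500
R_c = M/A = 4829.7500/452.5000 = 10.6735 mm
θ = 79° = 1.378810 rad
V = θ·R_c·A = 1.378810·10.6735·452.5000 = 6659.308 mm³

Volume = 6659.308 mm³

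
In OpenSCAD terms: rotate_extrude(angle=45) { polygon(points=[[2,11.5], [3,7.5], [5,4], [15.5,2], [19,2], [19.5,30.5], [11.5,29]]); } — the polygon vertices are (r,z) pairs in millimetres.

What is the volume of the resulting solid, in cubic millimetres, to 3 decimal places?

Volume = 3515.949 mm³

Profile (r,z), 7 vertices: (2,11.5) (3,7.5) (5,4) (15.5,2) (19,2) (19.5,30.5) (11.5,29)
edge 0: (2,11.5)→(3,7.5)  cross = 2·7.5 − 3·11.5 = -19.5000; (r_i+r_j)·cross = 5·-19.5000 = -97.5000
edge 1: (3,7.5)→(5,4)  cross = 3·4 − 5·7.5 = -25.5000; (r_i+r_j)·cross = 8·-25.5000 = -204.0000
edge 2: (5,4)→(15.5,2)  cross = 5·2 − 15.5·4 = -52.0000; (r_i+r_j)·cross = 20.5·-52.0000 = -1066.0000
edge 3: (15.5,2)→(19,2)  cross = 15.5·2 − 19·2 = -7.0000; (r_i+r_j)·cross = 34.5·-7.0000 = -241.5000
edge 4: (19,2)→(19.5,30.5)  cross = 19·30.5 − 19.5·2 = 540.5000; (r_i+r_j)·cross = 38.5·540.5000 = 20809.2500
edge 5: (19.5,30.5)→(11.5,29)  cross = 19.5·29 − 11.5·30.5 = 214.7500; (r_i+r_j)·cross = 31·214.7500 = 6657.2500
edge 6: (11.5,29)→(2,11.5)  cross = 11.5·11.5 − 2·29 = 74.2500; (r_i+r_j)·cross = 13.5·74.2500 = 1002.3750
Σcross = 725.5000 → A = |Σcross|/2 = 362.7500 mm²
Σ(r_i+r_j)·cross = 26859.8750 → first moment M = |Σ|/6 = 4476.6458
R_c = M/A = 4476.6458/362.7500 = 12.3409 mm
θ = 45° = 0.785398 rad
V = θ·R_c·A = 0.785398·12.3409·362.7500 = 3515.949 mm³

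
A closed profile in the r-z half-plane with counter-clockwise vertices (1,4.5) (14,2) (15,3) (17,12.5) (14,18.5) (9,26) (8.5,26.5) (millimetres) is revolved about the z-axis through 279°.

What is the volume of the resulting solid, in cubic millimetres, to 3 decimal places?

Volume = 10620.210 mm³

Profile (r,z), 7 vertices: (1,4.5) (14,2) (15,3) (17,12.5) (14,18.5) (9,26) (8.5,26.5)
edge 0: (1,4.5)→(14,2)  cross = 1·2 − 14·4.5 = -61.0000; (r_i+r_j)·cross = 15·-61.0000 = -915.0000
edge 1: (14,2)→(15,3)  cross = 14·3 − 15·2 = 12.0000; (r_i+r_j)·cross = 29·12.0000 = 348.0000
edge 2: (15,3)→(17,12.5)  cross = 15·12.5 − 17·3 = 136.5000; (r_i+r_j)·cross = 32·136.5000 = 4368.0000
edge 3: (17,12.5)→(14,18.5)  cross = 17·18.5 − 14·12.5 = 139.5000; (r_i+r_j)·cross = 31·139.5000 = 4324.5000
edge 4: (14,18.5)→(9,26)  cross = 14·26 − 9·18.5 = 197.5000; (r_i+r_j)·cross = 23·197.5000 = 4542.5000
edge 5: (9,26)→(8.5,26.5)  cross = 9·26.5 − 8.5·26 = 17.5000; (r_i+r_j)·cross = 17.5·17.5000 = 306.2500
edge 6: (8.5,26.5)→(1,4.5)  cross = 8.5·4.5 − 1·26.5 = 11.7500; (r_i+r_j)·cross = 9.5·11.7500 = 111.6250
Σcross = 453.7500 → A = |Σcross|/2 = 226.8750 mm²
Σ(r_i+r_j)·cross = 13085.8750 → first moment M = |Σ|/6 = 2180.9792
R_c = M/A = 2180.9792/226.8750 = 9.6131 mm
θ = 279° = 4.869469 rad
V = θ·R_c·A = 4.869469·9.6131·226.8750 = 10620.210 mm³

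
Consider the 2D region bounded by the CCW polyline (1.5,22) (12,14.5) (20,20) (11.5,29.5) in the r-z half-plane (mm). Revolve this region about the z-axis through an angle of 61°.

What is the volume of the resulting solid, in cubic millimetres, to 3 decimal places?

Profile (r,z), 4 vertices: (1.5,22) (12,14.5) (20,20) (11.5,29.5)
edge 0: (1.5,22)→(12,14.5)  cross = 1.5·14.5 − 12·22 = -242.2500; (r_i+r_j)·cross = 13.5·-242.2500 = -3270.3750
edge 1: (12,14.5)→(20,20)  cross = 12·20 − 20·14.5 = -50.0000; (r_i+r_j)·cross = 32·-50.0000 = -1600.0000
edge 2: (20,20)→(11.5,29.5)  cross = 20·29.5 − 11.5·20 = 360.0000; (r_i+r_j)·cross = 31.5·360.0000 = 11340.0000
edge 3: (11.5,29.5)→(1.5,22)  cross = 11.5·22 − 1.5·29.5 = 208.7500; (r_i+r_j)·cross = 13·208.7500 = 2713.7500
Σcross = 276.5000 → A = |Σcross|/2 = 138.2500 mm²
Σ(r_i+r_j)·cross = 9183.3750 → first moment M = |Σ|/6 = 1530.5625
R_c = M/A = 1530.5625/138.2500 = 11.0710 mm
θ = 61° = 1.064651 rad
V = θ·R_c·A = 1.064651·11.0710·138.2500 = 1629.515 mm³

Volume = 1629.515 mm³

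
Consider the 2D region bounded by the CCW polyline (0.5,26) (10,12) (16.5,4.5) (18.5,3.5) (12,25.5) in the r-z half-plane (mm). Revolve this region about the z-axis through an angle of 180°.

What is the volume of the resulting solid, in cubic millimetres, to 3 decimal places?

Volume = 4834.911 mm³

Profile (r,z), 5 vertices: (0.5,26) (10,12) (16.5,4.5) (18.5,3.5) (12,25.5)
edge 0: (0.5,26)→(10,12)  cross = 0.5·12 − 10·26 = -254.0000; (r_i+r_j)·cross = 10.5·-254.0000 = -2667.0000
edge 1: (10,12)→(16.5,4.5)  cross = 10·4.5 − 16.5·12 = -153.0000; (r_i+r_j)·cross = 26.5·-153.0000 = -4054.5000
edge 2: (16.5,4.5)→(18.5,3.5)  cross = 16.5·3.5 − 18.5·4.5 = -25.5000; (r_i+r_j)·cross = 35·-25.5000 = -892.5000
edge 3: (18.5,3.5)→(12,25.5)  cross = 18.5·25.5 − 12·3.5 = 429.7500; (r_i+r_j)·cross = 30.5·429.7500 = 13107.3750
edge 4: (12,25.5)→(0.5,26)  cross = 12·26 − 0.5·25.5 = 299.2500; (r_i+r_j)·cross = 12.5·299.2500 = 3740.6250
Σcross = 296.5000 → A = |Σcross|/2 = 148.2500 mm²
Σ(r_i+r_j)·cross = 9234.0000 → first moment M = |Σ|/6 = 1539.0000
R_c = M/A = 1539.0000/148.2500 = 10.3811 mm
θ = 180° = 3.141593 rad
V = θ·R_c·A = 3.141593·10.3811·148.2500 = 4834.911 mm³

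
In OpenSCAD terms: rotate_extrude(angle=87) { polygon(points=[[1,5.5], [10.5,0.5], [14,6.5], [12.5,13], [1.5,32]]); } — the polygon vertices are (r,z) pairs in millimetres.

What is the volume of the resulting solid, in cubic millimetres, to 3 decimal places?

Volume = 2221.915 mm³

Profile (r,z), 5 vertices: (1,5.5) (10.5,0.5) (14,6.5) (12.5,13) (1.5,32)
edge 0: (1,5.5)→(10.5,0.5)  cross = 1·0.5 − 10.5·5.5 = -57.2500; (r_i+r_j)·cross = 11.5·-57.2500 = -658.3750
edge 1: (10.5,0.5)→(14,6.5)  cross = 10.5·6.5 − 14·0.5 = 61.2500; (r_i+r_j)·cross = 24.5·61.2500 = 1500.6250
edge 2: (14,6.5)→(12.5,13)  cross = 14·13 − 12.5·6.5 = 100.7500; (r_i+r_j)·cross = 26.5·100.7500 = 2669.8750
edge 3: (12.5,13)→(1.5,32)  cross = 12.5·32 − 1.5·13 = 380.5000; (r_i+r_j)·cross = 14·380.5000 = 5327.0000
edge 4: (1.5,32)→(1,5.5)  cross = 1.5·5.5 − 1·32 = -23.7500; (r_i+r_j)·cross = 2.5·-23.7500 = -59.3750
Σcross = 461.5000 → A = |Σcross|/2 = 230.7500 mm²
Σ(r_i+r_j)·cross = 8779.7500 → first moment M = |Σ|/6 = 1463.2917
R_c = M/A = 1463.2917/230.7500 = 6.3415 mm
θ = 87° = 1.518436 rad
V = θ·R_c·A = 1.518436·6.3415·230.7500 = 2221.915 mm³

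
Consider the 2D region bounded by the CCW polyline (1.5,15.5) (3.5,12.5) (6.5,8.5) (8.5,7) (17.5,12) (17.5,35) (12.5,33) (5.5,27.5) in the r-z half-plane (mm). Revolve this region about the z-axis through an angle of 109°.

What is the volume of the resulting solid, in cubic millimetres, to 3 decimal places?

Volume = 6306.248 mm³

Profile (r,z), 8 vertices: (1.5,15.5) (3.5,12.5) (6.5,8.5) (8.5,7) (17.5,12) (17.5,35) (12.5,33) (5.5,27.5)
edge 0: (1.5,15.5)→(3.5,12.5)  cross = 1.5·12.5 − 3.5·15.5 = -35.5000; (r_i+r_j)·cross = 5·-35.5000 = -177.5000
edge 1: (3.5,12.5)→(6.5,8.5)  cross = 3.5·8.5 − 6.5·12.5 = -51.5000; (r_i+r_j)·cross = 10·-51.5000 = -515.0000
edge 2: (6.5,8.5)→(8.5,7)  cross = 6.5·7 − 8.5·8.5 = -26.7500; (r_i+r_j)·cross = 15·-26.7500 = -401.2500
edge 3: (8.5,7)→(17.5,12)  cross = 8.5·12 − 17.5·7 = -20.5000; (r_i+r_j)·cross = 26·-20.5000 = -533.0000
edge 4: (17.5,12)→(17.5,35)  cross = 17.5·35 − 17.5·12 = 402.5000; (r_i+r_j)·cross = 35·402.5000 = 14087.5000
edge 5: (17.5,35)→(12.5,33)  cross = 17.5·33 − 12.5·35 = 140.0000; (r_i+r_j)·cross = 30·140.0000 = 4200.0000
edge 6: (12.5,33)→(5.5,27.5)  cross = 12.5·27.5 − 5.5·33 = 162.2500; (r_i+r_j)·cross = 18·162.2500 = 2920.5000
edge 7: (5.5,27.5)→(1.5,15.5)  cross = 5.5·15.5 − 1.5·27.5 = 44.0000; (r_i+r_j)·cross = 7·44.0000 = 308.0000
Σcross = 614.5000 → A = |Σcross|/2 = 307.2500 mm²
Σ(r_i+r_j)·cross = 19889.2500 → first moment M = |Σ|/6 = 3314.8750
R_c = M/A = 3314.8750/307.2500 = 10.7889 mm
θ = 109° = 1.902409 rad
V = θ·R_c·A = 1.902409·10.7889·307.2500 = 6306.248 mm³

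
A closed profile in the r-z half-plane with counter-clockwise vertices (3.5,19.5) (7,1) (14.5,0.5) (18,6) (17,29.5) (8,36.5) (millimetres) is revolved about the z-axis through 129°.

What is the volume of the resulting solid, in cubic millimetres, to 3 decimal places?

Volume = 9701.745 mm³

Profile (r,z), 6 vertices: (3.5,19.5) (7,1) (14.5,0.5) (18,6) (17,29.5) (8,36.5)
edge 0: (3.5,19.5)→(7,1)  cross = 3.5·1 − 7·19.5 = -133.0000; (r_i+r_j)·cross = 10.5·-133.0000 = -1396.5000
edge 1: (7,1)→(14.5,0.5)  cross = 7·0.5 − 14.5·1 = -11.0000; (r_i+r_j)·cross = 21.5·-11.0000 = -236.5000
edge 2: (14.5,0.5)→(18,6)  cross = 14.5·6 − 18·0.5 = 78.0000; (r_i+r_j)·cross = 32.5·78.0000 = 2535.0000
edge 3: (18,6)→(17,29.5)  cross = 18·29.5 − 17·6 = 429.0000; (r_i+r_j)·cross = 35·429.0000 = 15015.0000
edge 4: (17,29.5)→(8,36.5)  cross = 17·36.5 − 8·29.5 = 384.5000; (r_i+r_j)·cross = 25·384.5000 = 9612.5000
edge 5: (8,36.5)→(3.5,19.5)  cross = 8·19.5 − 3.5·36.5 = 28.2500; (r_i+r_j)·cross = 11.5·28.2500 = 324.8750
Σcross = 775.7500 → A = |Σcross|/2 = 387.8750 mm²
Σ(r_i+r_j)·cross = 25854.3750 → first moment M = |Σ|/6 = 4309.0625
R_c = M/A = 4309.0625/387.8750 = 11.1094 mm
θ = 129° = 2.251475 rad
V = θ·R_c·A = 2.251475·11.1094·387.8750 = 9701.745 mm³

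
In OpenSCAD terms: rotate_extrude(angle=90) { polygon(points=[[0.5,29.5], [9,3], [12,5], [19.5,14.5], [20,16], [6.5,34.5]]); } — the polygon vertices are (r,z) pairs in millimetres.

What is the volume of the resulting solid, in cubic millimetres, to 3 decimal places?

Profile (r,z), 6 vertices: (0.5,29.5) (9,3) (12,5) (19.5,14.5) (20,16) (6.5,34.5)
edge 0: (0.5,29.5)→(9,3)  cross = 0.5·3 − 9·29.5 = -264.0000; (r_i+r_j)·cross = 9.5·-264.0000 = -2508.0000
edge 1: (9,3)→(12,5)  cross = 9·5 − 12·3 = 9.0000; (r_i+r_j)·cross = 21·9.0000 = 189.0000
edge 2: (12,5)→(19.5,14.5)  cross = 12·14.5 − 19.5·5 = 76.5000; (r_i+r_j)·cross = 31.5·76.5000 = 2409.7500
edge 3: (19.5,14.5)→(20,16)  cross = 19.5·16 − 20·14.5 = 22.0000; (r_i+r_j)·cross = 39.5·22.0000 = 869.0000
edge 4: (20,16)→(6.5,34.5)  cross = 20·34.5 − 6.5·16 = 586.0000; (r_i+r_j)·cross = 26.5·586.0000 = 15529.0000
edge 5: (6.5,34.5)→(0.5,29.5)  cross = 6.5·29.5 − 0.5·34.5 = 174.5000; (r_i+r_j)·cross = 7·174.5000 = 1221.5000
Σcross = 604.0000 → A = |Σcross|/2 = 302.0000 mm²
Σ(r_i+r_j)·cross = 17710.2500 → first moment M = |Σ|/6 = 2951.7083
R_c = M/A = 2951.7083/302.0000 = 9.7739 mm
θ = 90° = 1.570796 rad
V = θ·R_c·A = 1.570796·9.7739·302.0000 = 4636.533 mm³

Volume = 4636.533 mm³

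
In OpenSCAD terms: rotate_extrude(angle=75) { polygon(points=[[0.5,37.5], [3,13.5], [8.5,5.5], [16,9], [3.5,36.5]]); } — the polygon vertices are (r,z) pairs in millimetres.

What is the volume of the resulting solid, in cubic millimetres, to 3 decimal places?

Profile (r,z), 5 vertices: (0.5,37.5) (3,13.5) (8.5,5.5) (16,9) (3.5,36.5)
edge 0: (0.5,37.5)→(3,13.5)  cross = 0.5·13.5 − 3·37.5 = -105.7500; (r_i+r_j)·cross = 3.5·-105.7500 = -370.1250
edge 1: (3,13.5)→(8.5,5.5)  cross = 3·5.5 − 8.5·13.5 = -98.2500; (r_i+r_j)·cross = 11.5·-98.2500 = -1129.8750
edge 2: (8.5,5.5)→(16,9)  cross = 8.5·9 − 16·5.5 = -11.5000; (r_i+r_j)·cross = 24.5·-11.5000 = -281.7500
edge 3: (16,9)→(3.5,36.5)  cross = 16·36.5 − 3.5·9 = 552.5000; (r_i+r_j)·cross = 19.5·552.5000 = 10773.7500
edge 4: (3.5,36.5)→(0.5,37.5)  cross = 3.5·37.5 − 0.5·36.5 = 113.0000; (r_i+r_j)·cross = 4·113.0000 = 452.0000
Σcross = 450.0000 → A = |Σcross|/2 = 225.0000 mm²
Σ(r_i+r_j)·cross = 9444.0000 → first moment M = |Σ|/6 = 1574.0000
R_c = M/A = 1574.0000/225.0000 = 6.9956 mm
θ = 75° = 1.308997 rad
V = θ·R_c·A = 1.308997·6.9956·225.0000 = 2060.361 mm³

Volume = 2060.361 mm³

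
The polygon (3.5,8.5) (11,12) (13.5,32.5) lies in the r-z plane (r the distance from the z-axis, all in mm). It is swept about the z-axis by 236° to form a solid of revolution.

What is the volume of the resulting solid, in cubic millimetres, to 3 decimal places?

Volume = 2787.174 mm³

Profile (r,z), 3 vertices: (3.5,8.5) (11,12) (13.5,32.5)
edge 0: (3.5,8.5)→(11,12)  cross = 3.5·12 − 11·8.5 = -51.5000; (r_i+r_j)·cross = 14.5·-51.5000 = -746.7500
edge 1: (11,12)→(13.5,32.5)  cross = 11·32.5 − 13.5·12 = 195.5000; (r_i+r_j)·cross = 24.5·195.5000 = 4789.7500
edge 2: (13.5,32.5)→(3.5,8.5)  cross = 13.5·8.5 − 3.5·32.5 = 1.0000; (r_i+r_j)·cross = 17·1.0000 = 17.0000
Σcross = 145.0000 → A = |Σcross|/2 = 72.5000 mm²
Σ(r_i+r_j)·cross = 4060.0000 → first moment M = |Σ|/6 = 676.6667
R_c = M/A = 676.6667/72.5000 = 9.3333 mm
θ = 236° = 4.118977 rad
V = θ·R_c·A = 4.118977·9.3333·72.5000 = 2787.174 mm³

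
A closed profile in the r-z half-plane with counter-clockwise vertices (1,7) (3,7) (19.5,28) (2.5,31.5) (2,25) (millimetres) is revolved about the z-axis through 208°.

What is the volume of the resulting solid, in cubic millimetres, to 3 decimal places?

Volume = 6474.613 mm³

Profile (r,z), 5 vertices: (1,7) (3,7) (19.5,28) (2.5,31.5) (2,25)
edge 0: (1,7)→(3,7)  cross = 1·7 − 3·7 = -14.0000; (r_i+r_j)·cross = 4·-14.0000 = -56.0000
edge 1: (3,7)→(19.5,28)  cross = 3·28 − 19.5·7 = -52.5000; (r_i+r_j)·cross = 22.5·-52.5000 = -1181.2500
edge 2: (19.5,28)→(2.5,31.5)  cross = 19.5·31.5 − 2.5·28 = 544.2500; (r_i+r_j)·cross = 22·544.2500 = 11973.5000
edge 3: (2.5,31.5)→(2,25)  cross = 2.5·25 − 2·31.5 = -0.5000; (r_i+r_j)·cross = 4.5·-0.5000 = -2.2500
edge 4: (2,25)→(1,7)  cross = 2·7 − 1·25 = -11.0000; (r_i+r_j)·cross = 3·-11.0000 = -33.0000
Σcross = 466.2500 → A = |Σcross|/2 = 233.1250 mm²
Σ(r_i+r_j)·cross = 10701.0000 → first moment M = |Σ|/6 = 1783.5000
R_c = M/A = 1783.5000/233.1250 = 7.6504 mm
θ = 208° = 3.630285 rad
V = θ·R_c·A = 3.630285·7.6504·233.1250 = 6474.613 mm³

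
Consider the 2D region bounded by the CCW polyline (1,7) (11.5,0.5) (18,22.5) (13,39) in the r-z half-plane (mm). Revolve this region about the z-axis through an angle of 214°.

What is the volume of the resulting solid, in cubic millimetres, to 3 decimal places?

Volume = 12319.368 mm³

Profile (r,z), 4 vertices: (1,7) (11.5,0.5) (18,22.5) (13,39)
edge 0: (1,7)→(11.5,0.5)  cross = 1·0.5 − 11.5·7 = -80.0000; (r_i+r_j)·cross = 12.5·-80.0000 = -1000.0000
edge 1: (11.5,0.5)→(18,22.5)  cross = 11.5·22.5 − 18·0.5 = 249.7500; (r_i+r_j)·cross = 29.5·249.7500 = 7367.6250
edge 2: (18,22.5)→(13,39)  cross = 18·39 − 13·22.5 = 409.5000; (r_i+r_j)·cross = 31·409.5000 = 12694.5000
edge 3: (13,39)→(1,7)  cross = 13·7 − 1·39 = 52.0000; (r_i+r_j)·cross = 14·52.0000 = 728.0000
Σcross = 631.2500 → A = |Σcross|/2 = 315.6250 mm²
Σ(r_i+r_j)·cross = 19790.1250 → first moment M = |Σ|/6 = 3298.3542
R_c = M/A = 3298.3542/315.6250 = 10.4502 mm
θ = 214° = 3.735005 rad
V = θ·R_c·A = 3.735005·10.4502·315.6250 = 12319.368 mm³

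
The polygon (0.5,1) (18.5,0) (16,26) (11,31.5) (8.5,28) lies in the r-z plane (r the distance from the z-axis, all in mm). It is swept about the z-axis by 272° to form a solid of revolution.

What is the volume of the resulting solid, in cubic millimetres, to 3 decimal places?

Profile (r,z), 5 vertices: (0.5,1) (18.5,0) (16,26) (11,31.5) (8.5,28)
edge 0: (0.5,1)→(18.5,0)  cross = 0.5·0 − 18.5·1 = -18.5000; (r_i+r_j)·cross = 19·-18.5000 = -351.5000
edge 1: (18.5,0)→(16,26)  cross = 18.5·26 − 16·0 = 481.0000; (r_i+r_j)·cross = 34.5·481.0000 = 16594.5000
edge 2: (16,26)→(11,31.5)  cross = 16·31.5 − 11·26 = 218.0000; (r_i+r_j)·cross = 27·218.0000 = 5886.0000
edge 3: (11,31.5)→(8.5,28)  cross = 11·28 − 8.5·31.5 = 40.2500; (r_i+r_j)·cross = 19.5·40.2500 = 784.8750
edge 4: (8.5,28)→(0.5,1)  cross = 8.5·1 − 0.5·28 = -5.5000; (r_i+r_j)·cross = 9·-5.5000 = -49.5000
Σcross = 715.2500 → A = |Σcross|/2 = 357.6250 mm²
Σ(r_i+r_j)·cross = 22864.3750 → first moment M = |Σ|/6 = 3810.7292
R_c = M/A = 3810.7292/357.6250 = 10.6557 mm
θ = 272° = 4.747296 rad
V = θ·R_c·A = 4.747296·10.6557·357.6250 = 18090.658 mm³

Volume = 18090.658 mm³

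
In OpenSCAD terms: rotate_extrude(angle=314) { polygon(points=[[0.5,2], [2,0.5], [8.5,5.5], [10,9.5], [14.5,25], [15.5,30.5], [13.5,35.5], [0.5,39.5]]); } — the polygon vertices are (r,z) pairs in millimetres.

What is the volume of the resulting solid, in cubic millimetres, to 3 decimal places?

Profile (r,z), 8 vertices: (0.5,2) (2,0.5) (8.5,5.5) (10,9.5) (14.5,25) (15.5,30.5) (13.5,35.5) (0.5,39.5)
edge 0: (0.5,2)→(2,0.5)  cross = 0.5·0.5 − 2·2 = -3.7500; (r_i+r_j)·cross = 2.5·-3.7500 = -9.3750
edge 1: (2,0.5)→(8.5,5.5)  cross = 2·5.5 − 8.5·0.5 = 6.7500; (r_i+r_j)·cross = 10.5·6.7500 = 70.8750
edge 2: (8.5,5.5)→(10,9.5)  cross = 8.5·9.5 − 10·5.5 = 25.7500; (r_i+r_j)·cross = 18.5·25.7500 = 476.3750
edge 3: (10,9.5)→(14.5,25)  cross = 10·25 − 14.5·9.5 = 112.2500; (r_i+r_j)·cross = 24.5·112.2500 = 2750.1250
edge 4: (14.5,25)→(15.5,30.5)  cross = 14.5·30.5 − 15.5·25 = 54.7500; (r_i+r_j)·cross = 30·54.7500 = 1642.5000
edge 5: (15.5,30.5)→(13.5,35.5)  cross = 15.5·35.5 − 13.5·30.5 = 138.5000; (r_i+r_j)·cross = 29·138.5000 = 4016.5000
edge 6: (13.5,35.5)→(0.5,39.5)  cross = 13.5·39.5 − 0.5·35.5 = 515.5000; (r_i+r_j)·cross = 14·515.5000 = 7217.0000
edge 7: (0.5,39.5)→(0.5,2)  cross = 0.5·2 − 0.5·39.5 = -18.7500; (r_i+r_j)·cross = 1·-18.7500 = -18.7500
Σcross = 831.0000 → A = |Σcross|/2 = 415.5000 mm²
Σ(r_i+r_j)·cross = 16145.2500 → first moment M = |Σ|/6 = 2690.8750
R_c = M/A = 2690.8750/415.5000 = 6.4762 mm
θ = 314° = 5.480334 rad
V = θ·R_c·A = 5.480334·6.4762·415.5000 = 14746.893 mm³

Volume = 14746.893 mm³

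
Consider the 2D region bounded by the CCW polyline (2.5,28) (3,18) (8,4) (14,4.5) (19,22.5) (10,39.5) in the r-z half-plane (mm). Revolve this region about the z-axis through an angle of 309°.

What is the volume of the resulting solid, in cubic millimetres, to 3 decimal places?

Profile (r,z), 6 vertices: (2.5,28) (3,18) (8,4) (14,4.5) (19,22.5) (10,39.5)
edge 0: (2.5,28)→(3,18)  cross = 2.5·18 − 3·28 = -39.0000; (r_i+r_j)·cross = 5.5·-39.0000 = -214.5000
edge 1: (3,18)→(8,4)  cross = 3·4 − 8·18 = -132.0000; (r_i+r_j)·cross = 11·-132.0000 = -1452.0000
edge 2: (8,4)→(14,4.5)  cross = 8·4.5 − 14·4 = -20.0000; (r_i+r_j)·cross = 22·-20.0000 = -440.0000
edge 3: (14,4.5)→(19,22.5)  cross = 14·22.5 − 19·4.5 = 229.5000; (r_i+r_j)·cross = 33·229.5000 = 7573.5000
edge 4: (19,22.5)→(10,39.5)  cross = 19·39.5 − 10·22.5 = 525.5000; (r_i+r_j)·cross = 29·525.5000 = 15239.5000
edge 5: (10,39.5)→(2.5,28)  cross = 10·28 − 2.5·39.5 = 181.2500; (r_i+r_j)·cross = 12.5·181.2500 = 2265.6250
Σcross = 745.2500 → A = |Σcross|/2 = 372.6250 mm²
Σ(r_i+r_j)·cross = 22972.1250 → first moment M = |Σ|/6 = 3828.6875
R_c = M/A = 3828.6875/372.6250 = 10.2749 mm
θ = 309° = 5.393067 rad
V = θ·R_c·A = 5.393067·10.2749·372.6250 = 20648.370 mm³

Volume = 20648.370 mm³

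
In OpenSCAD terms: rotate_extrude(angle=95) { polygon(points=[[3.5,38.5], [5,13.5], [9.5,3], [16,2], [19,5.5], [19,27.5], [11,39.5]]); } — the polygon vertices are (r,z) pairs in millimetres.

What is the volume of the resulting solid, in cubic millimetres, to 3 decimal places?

Profile (r,z), 7 vertices: (3.5,38.5) (5,13.5) (9.5,3) (16,2) (19,5.5) (19,27.5) (11,39.5)
edge 0: (3.5,38.5)→(5,13.5)  cross = 3.5·13.5 − 5·38.5 = -145.2500; (r_i+r_j)·cross = 8.5·-145.2500 = -1234.6250
edge 1: (5,13.5)→(9.5,3)  cross = 5·3 − 9.5·13.5 = -113.2500; (r_i+r_j)·cross = 14.5·-113.2500 = -1642.1250
edge 2: (9.5,3)→(16,2)  cross = 9.5·2 − 16·3 = -29.0000; (r_i+r_j)·cross = 25.5·-29.0000 = -739.5000
edge 3: (16,2)→(19,5.5)  cross = 16·5.5 − 19·2 = 50.0000; (r_i+r_j)·cross = 35·50.0000 = 1750.0000
edge 4: (19,5.5)→(19,27.5)  cross = 19·27.5 − 19·5.5 = 418.0000; (r_i+r_j)·cross = 38·418.0000 = 15884.0000
edge 5: (19,27.5)→(11,39.5)  cross = 19·39.5 − 11·27.5 = 448.0000; (r_i+r_j)·cross = 30·448.0000 = 13440.0000
edge 6: (11,39.5)→(3.5,38.5)  cross = 11·38.5 − 3.5·39.5 = 285.2500; (r_i+r_j)·cross = 14.5·285.2500 = 4136.1250
Σcross = 913.7500 → A = |Σcross|/2 = 456.8750 mm²
Σ(r_i+r_j)·cross = 31593.8750 → first moment M = |Σ|/6 = 5265.6458
R_c = M/A = 5265.6458/456.8750 = 11.5254 mm
θ = 95° = 1.658063 rad
V = θ·R_c·A = 1.658063·11.5254·456.8750 = 8730.771 mm³

Volume = 8730.771 mm³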